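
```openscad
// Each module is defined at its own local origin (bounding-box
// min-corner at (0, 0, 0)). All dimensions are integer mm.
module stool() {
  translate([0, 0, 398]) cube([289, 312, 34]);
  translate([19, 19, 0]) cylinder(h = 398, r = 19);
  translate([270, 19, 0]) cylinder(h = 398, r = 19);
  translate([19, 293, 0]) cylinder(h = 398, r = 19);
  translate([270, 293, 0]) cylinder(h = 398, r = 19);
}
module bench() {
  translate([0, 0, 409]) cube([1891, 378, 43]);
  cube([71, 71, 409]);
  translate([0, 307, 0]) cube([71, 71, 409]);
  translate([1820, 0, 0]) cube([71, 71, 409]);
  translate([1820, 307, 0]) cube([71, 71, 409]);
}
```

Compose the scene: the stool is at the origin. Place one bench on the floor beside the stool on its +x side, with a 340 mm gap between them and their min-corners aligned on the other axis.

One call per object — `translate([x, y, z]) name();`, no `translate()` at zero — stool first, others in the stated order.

stool();
translate([629, 0, 0]) bench();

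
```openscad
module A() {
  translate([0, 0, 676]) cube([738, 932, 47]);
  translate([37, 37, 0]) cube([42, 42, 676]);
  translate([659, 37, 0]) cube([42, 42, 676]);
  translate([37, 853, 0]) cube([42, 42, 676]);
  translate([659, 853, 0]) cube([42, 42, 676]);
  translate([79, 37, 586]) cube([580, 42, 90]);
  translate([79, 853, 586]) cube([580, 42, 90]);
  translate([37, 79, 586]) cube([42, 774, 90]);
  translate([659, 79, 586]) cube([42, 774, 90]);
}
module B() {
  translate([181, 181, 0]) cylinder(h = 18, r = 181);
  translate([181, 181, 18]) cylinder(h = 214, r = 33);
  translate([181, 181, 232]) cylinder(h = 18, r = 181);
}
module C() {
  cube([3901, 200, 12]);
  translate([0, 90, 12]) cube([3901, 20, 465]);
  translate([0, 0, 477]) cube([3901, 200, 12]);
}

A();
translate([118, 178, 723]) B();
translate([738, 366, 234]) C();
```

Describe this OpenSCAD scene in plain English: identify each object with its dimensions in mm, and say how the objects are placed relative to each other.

A is a rectangular dining table. The top is 738×932×47 mm with its upper surface at z = 723 mm. It stands on four 42×42 mm square legs, each inset 37 mm from the nearest pair of top edges, running from the floor to the underside of the top. Four apron rails, 42 mm thick and 90 mm tall, run between adjacent legs with their top edges flush with the underside of the top and their outer faces flush with the legs' outer faces.

B is a spool: two coaxial disc flanges of radius 181 mm and thickness 18 mm, joined by a core cylinder of radius 33 mm and height 214 mm. The lower flange rests on z = 0 and the three cylinders share a vertical axis.

C is an I-beam lying along x, 3901 mm long. Overall section height 489 mm. Two flanges 200 mm wide (y) and 12 mm thick, one on the floor and one at the top; a web 20 mm thick runs between them, centred on the flange width.

The spool is on top of the table. The I-beam is beside the table with their tops flush at z = 723.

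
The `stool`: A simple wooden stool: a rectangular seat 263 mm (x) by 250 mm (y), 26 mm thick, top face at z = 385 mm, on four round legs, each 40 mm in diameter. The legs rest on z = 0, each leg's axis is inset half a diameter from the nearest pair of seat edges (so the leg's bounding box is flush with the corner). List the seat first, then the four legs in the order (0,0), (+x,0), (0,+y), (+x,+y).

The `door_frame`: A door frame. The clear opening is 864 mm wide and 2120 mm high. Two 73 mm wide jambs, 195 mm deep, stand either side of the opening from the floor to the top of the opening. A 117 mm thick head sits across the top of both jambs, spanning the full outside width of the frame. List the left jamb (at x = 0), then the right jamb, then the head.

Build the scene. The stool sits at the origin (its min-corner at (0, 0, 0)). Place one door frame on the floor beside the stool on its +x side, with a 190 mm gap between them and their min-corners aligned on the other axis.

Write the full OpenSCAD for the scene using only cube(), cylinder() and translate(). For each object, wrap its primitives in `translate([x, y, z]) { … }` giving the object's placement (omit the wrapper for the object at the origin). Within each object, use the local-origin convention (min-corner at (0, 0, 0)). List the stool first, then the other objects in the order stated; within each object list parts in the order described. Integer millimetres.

translate([0, 0, 359]) cube([263, 250, 26]);
translate([20, 20, 0]) cylinder(h = 359, r = 20);
translate([243, 20, 0]) cylinder(h = 359, r = 20);
translate([20, 230, 0]) cylinder(h = 359, r = 20);
translate([243, 230, 0]) cylinder(h = 359, r = 20);
translate([453, 0, 0]) {
  cube([73, 195, 2120]);
  translate([937, 0, 0]) cube([73, 195, 2120]);
  translate([0, 0, 2120]) cube([1010, 195, 117]);
}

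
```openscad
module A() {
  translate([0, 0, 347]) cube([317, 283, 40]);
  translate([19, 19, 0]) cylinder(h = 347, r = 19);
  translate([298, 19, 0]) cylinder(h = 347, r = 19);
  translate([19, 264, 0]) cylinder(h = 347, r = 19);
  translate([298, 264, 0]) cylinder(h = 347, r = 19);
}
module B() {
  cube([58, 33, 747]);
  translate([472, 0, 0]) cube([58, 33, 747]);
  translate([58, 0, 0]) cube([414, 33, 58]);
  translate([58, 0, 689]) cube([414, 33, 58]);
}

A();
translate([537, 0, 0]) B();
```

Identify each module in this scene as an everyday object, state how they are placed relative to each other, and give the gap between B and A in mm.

The picture frame's nearest face is 220 mm from the stool's +x face.

A is a stool. B is a picture frame. The picture frame is on the floor beside the stool on its +x side. The gap between the picture frame and the stool is 220 mm.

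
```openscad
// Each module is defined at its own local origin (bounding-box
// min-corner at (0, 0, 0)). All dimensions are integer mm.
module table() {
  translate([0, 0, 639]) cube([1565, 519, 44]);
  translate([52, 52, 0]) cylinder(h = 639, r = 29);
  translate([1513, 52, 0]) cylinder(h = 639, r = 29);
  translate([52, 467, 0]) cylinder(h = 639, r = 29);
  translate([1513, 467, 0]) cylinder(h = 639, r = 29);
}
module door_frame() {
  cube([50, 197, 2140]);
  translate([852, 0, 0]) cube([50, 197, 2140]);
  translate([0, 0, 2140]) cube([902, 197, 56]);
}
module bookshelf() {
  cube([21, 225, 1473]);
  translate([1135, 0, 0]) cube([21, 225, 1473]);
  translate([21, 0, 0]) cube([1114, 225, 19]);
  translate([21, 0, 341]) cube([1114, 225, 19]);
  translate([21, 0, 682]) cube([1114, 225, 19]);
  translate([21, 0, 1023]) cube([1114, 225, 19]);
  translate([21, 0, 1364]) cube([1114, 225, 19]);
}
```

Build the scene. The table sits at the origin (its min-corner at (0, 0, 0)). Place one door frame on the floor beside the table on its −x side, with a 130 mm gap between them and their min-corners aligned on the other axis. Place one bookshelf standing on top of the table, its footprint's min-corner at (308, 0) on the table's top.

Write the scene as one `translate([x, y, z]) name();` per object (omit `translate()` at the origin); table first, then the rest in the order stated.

table();
translate([-1032, 0, 0]) door_frame();
translate([308, 0, 683]) bookshelf();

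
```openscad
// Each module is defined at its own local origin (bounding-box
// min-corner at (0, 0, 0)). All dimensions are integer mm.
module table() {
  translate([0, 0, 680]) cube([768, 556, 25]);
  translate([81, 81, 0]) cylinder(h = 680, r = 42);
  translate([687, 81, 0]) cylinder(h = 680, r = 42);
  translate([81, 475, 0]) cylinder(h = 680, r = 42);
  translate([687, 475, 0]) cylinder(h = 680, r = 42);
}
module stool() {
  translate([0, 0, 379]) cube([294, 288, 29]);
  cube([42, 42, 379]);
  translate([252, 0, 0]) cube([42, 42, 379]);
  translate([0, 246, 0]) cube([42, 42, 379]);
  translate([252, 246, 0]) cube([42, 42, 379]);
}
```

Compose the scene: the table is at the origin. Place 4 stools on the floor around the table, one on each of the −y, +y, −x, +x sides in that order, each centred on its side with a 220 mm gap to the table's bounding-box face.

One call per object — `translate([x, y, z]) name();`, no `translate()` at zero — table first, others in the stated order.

table();
translate([237, -508, 0]) stool();
translate([237, 776, 0]) stool();
translate([-514, 134, 0]) stool();
translate([988, 134, 0]) stool();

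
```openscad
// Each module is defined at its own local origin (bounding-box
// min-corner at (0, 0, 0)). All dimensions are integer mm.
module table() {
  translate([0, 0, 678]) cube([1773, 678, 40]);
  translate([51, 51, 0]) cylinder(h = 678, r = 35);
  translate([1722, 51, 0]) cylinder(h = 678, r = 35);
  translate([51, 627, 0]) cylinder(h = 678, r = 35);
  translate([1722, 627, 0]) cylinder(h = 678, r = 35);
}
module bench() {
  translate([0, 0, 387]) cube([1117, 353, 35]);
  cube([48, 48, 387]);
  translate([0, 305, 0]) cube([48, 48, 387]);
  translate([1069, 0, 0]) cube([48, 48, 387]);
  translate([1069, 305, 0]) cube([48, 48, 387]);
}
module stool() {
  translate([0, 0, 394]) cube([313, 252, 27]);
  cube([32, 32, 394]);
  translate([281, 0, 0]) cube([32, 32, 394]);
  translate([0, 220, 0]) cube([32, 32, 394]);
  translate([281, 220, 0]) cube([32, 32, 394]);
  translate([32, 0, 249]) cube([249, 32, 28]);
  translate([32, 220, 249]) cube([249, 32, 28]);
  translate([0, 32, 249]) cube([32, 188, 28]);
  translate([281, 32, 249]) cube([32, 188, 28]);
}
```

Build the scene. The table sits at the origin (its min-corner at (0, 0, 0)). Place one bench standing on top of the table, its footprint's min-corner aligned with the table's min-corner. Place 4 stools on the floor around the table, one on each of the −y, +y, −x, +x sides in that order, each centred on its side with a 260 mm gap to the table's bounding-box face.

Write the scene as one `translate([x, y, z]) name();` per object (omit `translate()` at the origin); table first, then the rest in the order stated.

table();
translate([0, 0, 718]) bench();
translate([730, -512, 0]) stool();
translate([730, 938, 0]) stool();
translate([-573, 213, 0]) stool();
translate([2033, 213, 0]) stool();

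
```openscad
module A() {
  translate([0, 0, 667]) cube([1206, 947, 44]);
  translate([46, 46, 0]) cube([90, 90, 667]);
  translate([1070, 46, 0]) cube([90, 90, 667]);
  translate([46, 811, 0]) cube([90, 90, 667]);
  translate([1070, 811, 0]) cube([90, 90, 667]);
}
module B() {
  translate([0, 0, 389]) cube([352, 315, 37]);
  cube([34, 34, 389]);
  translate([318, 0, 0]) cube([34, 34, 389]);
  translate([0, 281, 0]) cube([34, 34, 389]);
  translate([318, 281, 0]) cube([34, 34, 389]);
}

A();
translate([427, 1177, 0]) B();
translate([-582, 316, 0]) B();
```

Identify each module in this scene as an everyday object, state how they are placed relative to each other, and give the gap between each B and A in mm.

A is a table. B is a stool. Two stools sit around the table at the +y, −x sides. The gap between each stool and the table is 230 mm.

Each stool's nearest face is 230 mm from the table's bounding box.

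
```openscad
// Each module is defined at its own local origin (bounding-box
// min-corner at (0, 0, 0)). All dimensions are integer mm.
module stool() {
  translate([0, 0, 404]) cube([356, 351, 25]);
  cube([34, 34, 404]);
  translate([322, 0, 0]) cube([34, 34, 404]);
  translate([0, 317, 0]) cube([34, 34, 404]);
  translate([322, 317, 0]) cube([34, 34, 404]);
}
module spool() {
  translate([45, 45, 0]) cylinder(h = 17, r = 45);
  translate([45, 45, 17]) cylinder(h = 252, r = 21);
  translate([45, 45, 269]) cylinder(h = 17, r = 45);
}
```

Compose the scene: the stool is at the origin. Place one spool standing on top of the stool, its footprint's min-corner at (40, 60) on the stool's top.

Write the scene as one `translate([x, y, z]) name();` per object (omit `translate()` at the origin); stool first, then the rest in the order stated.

stool();
translate([40, 60, 429]) spool();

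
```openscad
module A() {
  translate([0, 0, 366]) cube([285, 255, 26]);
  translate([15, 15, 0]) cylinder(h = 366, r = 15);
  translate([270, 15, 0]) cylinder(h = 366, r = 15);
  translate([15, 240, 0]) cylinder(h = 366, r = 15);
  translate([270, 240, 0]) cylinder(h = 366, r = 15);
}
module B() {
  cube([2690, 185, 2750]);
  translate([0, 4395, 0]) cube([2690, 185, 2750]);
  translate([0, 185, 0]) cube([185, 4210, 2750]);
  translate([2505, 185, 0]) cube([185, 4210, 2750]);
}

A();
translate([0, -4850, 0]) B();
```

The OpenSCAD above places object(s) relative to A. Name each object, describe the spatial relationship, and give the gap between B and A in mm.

The house frame's nearest face is 270 mm from the stool's −y face.

A is a stool. B is a house frame. The house frame is on the floor beside the stool on its −y side. The gap between the house frame and the stool is 270 mm.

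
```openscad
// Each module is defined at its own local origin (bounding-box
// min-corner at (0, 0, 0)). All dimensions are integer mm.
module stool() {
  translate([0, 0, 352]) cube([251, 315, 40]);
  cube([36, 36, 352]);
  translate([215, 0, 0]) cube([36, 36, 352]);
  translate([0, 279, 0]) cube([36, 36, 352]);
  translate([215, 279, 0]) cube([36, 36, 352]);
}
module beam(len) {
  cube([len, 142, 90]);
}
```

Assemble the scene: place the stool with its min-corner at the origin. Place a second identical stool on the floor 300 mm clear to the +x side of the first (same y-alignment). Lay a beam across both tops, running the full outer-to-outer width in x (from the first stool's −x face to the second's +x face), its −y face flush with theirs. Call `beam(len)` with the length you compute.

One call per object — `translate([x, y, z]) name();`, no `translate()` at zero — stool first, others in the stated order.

stool();
translate([551, 0, 0]) stool();
translate([0, 0, 392]) beam(802);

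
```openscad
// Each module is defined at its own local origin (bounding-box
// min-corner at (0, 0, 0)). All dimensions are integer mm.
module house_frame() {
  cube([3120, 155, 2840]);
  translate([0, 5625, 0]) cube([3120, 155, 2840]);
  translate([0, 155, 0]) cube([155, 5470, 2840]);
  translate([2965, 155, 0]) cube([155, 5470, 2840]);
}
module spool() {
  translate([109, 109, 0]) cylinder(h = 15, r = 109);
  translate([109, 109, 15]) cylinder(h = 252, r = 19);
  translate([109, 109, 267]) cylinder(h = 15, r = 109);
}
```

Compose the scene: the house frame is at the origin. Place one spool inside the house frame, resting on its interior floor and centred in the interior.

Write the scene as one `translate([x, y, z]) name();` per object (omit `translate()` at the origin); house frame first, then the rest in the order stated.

house_frame();
translate([1451, 2781, 0]) spool();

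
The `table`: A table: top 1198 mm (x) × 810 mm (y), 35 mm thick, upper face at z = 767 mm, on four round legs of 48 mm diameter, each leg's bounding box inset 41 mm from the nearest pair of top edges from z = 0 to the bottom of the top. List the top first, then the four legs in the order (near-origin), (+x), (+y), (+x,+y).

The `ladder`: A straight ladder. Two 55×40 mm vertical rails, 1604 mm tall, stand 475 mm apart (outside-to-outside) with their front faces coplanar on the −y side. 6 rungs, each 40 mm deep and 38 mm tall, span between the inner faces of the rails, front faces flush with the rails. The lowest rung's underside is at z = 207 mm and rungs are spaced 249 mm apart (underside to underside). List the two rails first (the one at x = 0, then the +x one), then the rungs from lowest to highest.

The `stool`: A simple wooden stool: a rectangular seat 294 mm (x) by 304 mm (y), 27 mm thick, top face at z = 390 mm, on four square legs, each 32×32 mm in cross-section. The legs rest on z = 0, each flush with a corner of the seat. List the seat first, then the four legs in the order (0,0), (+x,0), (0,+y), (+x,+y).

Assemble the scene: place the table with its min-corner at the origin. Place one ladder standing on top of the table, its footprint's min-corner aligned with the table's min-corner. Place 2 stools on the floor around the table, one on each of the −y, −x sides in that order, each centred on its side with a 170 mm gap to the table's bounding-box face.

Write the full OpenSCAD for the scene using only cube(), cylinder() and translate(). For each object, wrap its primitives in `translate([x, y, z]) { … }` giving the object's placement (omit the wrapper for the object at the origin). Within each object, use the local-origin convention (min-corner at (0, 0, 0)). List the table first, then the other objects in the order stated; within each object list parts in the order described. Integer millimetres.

translate([0, 0, 732]) cube([1198, 810, 35]);
translate([65, 65, 0]) cylinder(h = 732, r = 24);
translate([1133, 65, 0]) cylinder(h = 732, r = 24);
translate([65, 745, 0]) cylinder(h = 732, r = 24);
translate([1133, 745, 0]) cylinder(h = 732, r = 24);
translate([0, 0, 767]) {
  cube([55, 40, 1604]);
  translate([420, 0, 0]) cube([55, 40, 1604]);
  translate([55, 0, 207]) cube([365, 40, 38]);
  translate([55, 0, 456]) cube([365, 40, 38]);
  translate([55, 0, 705]) cube([365, 40, 38]);
  translate([55, 0, 954]) cube([365, 40, 38]);
  translate([55, 0, 1203]) cube([365, 40, 38]);
  translate([55, 0, 1452]) cube([365, 40, 38]);
}
translate([452, -474, 0]) {
  translate([0, 0, 363]) cube([294, 304, 27]);
  cube([32, 32, 363]);
  translate([262, 0, 0]) cube([32, 32, 363]);
  translate([0, 272, 0]) cube([32, 32, 363]);
  translate([262, 272, 0]) cube([32, 32, 363]);
}
translate([-464, 253, 0]) {
  translate([0, 0, 363]) cube([294, 304, 27]);
  cube([32, 32, 363]);
  translate([262, 0, 0]) cube([32, 32, 363]);
  translate([0, 272, 0]) cube([32, 32, 363]);
  translate([262, 272, 0]) cube([32, 32, 363]);
}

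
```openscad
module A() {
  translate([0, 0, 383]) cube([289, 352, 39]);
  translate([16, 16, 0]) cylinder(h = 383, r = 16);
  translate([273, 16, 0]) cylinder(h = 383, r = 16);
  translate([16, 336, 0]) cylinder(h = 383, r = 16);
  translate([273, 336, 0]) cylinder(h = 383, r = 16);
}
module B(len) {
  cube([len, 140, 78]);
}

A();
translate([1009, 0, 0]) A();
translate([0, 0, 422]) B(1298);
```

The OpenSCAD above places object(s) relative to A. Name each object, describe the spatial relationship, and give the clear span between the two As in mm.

Second stool starts at x = 1009; first ends at x = 289; clear span = 1009 − 289 = 720 mm.

A is a stool. B is a beam. A beam spans the tops of two stools. The clear span between the two stools is 720 mm.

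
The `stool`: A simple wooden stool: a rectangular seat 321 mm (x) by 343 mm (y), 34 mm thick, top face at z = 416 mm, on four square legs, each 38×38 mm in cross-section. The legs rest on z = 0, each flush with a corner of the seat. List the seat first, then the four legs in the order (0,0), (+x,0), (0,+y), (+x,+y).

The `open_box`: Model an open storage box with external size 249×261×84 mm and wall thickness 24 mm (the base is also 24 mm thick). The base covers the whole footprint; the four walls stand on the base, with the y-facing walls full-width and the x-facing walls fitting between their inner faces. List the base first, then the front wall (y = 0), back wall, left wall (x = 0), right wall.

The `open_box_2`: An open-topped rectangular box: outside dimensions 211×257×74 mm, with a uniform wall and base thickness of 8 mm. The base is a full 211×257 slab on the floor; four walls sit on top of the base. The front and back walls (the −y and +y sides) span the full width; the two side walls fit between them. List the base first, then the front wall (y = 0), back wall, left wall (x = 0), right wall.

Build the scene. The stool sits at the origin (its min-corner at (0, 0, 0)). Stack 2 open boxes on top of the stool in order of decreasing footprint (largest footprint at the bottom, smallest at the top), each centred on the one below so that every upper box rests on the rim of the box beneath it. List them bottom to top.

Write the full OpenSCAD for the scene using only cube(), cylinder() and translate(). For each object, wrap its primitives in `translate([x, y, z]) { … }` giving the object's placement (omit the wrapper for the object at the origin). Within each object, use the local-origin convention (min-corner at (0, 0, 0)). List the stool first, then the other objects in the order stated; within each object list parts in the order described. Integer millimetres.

translate([0, 0, 382]) cube([321, 343, 34]);
cube([38, 38, 382]);
translate([283, 0, 0]) cube([38, 38, 382]);
translate([0, 305, 0]) cube([38, 38, 382]);
translate([283, 305, 0]) cube([38, 38, 382]);
translate([36, 41, 416]) {
  cube([249, 261, 24]);
  translate([0, 0, 24]) cube([249, 24, 60]);
  translate([0, 237, 24]) cube([249, 24, 60]);
  translate([0, 24, 24]) cube([24, 213, 60]);
  translate([225, 24, 24]) cube([24, 213, 60]);
}
translate([55, 43, 500]) {
  cube([211, 257, 8]);
  translate([0, 0, 8]) cube([211, 8, 66]);
  translate([0, 249, 8]) cube([211, 8, 66]);
  translate([0, 8, 8]) cube([8, 241, 66]);
  translate([203, 8, 8]) cube([8, 241, 66]);
}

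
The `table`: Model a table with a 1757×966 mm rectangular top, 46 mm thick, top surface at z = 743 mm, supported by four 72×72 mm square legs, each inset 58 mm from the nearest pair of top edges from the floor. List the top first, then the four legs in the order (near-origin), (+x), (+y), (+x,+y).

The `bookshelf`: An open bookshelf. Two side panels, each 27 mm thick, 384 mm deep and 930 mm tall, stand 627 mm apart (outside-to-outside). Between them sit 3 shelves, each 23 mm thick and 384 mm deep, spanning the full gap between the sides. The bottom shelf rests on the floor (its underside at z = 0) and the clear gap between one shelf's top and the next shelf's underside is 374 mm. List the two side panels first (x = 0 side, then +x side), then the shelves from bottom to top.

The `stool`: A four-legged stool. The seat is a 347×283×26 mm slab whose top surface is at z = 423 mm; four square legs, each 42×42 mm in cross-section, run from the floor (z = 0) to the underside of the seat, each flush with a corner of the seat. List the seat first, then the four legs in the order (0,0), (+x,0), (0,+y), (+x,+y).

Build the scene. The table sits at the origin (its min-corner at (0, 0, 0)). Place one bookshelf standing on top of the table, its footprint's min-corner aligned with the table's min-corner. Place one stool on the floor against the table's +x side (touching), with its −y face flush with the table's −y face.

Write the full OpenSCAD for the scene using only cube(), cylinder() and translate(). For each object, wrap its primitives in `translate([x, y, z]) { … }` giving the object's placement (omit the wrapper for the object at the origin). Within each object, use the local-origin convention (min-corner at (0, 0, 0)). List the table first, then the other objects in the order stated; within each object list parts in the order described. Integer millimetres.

translate([0, 0, 697]) cube([1757, 966, 46]);
translate([58, 58, 0]) cube([72, 72, 697]);
translate([1627, 58, 0]) cube([72, 72, 697]);
translate([58, 836, 0]) cube([72, 72, 697]);
translate([1627, 836, 0]) cube([72, 72, 697]);
translate([0, 0, 743]) {
  cube([27, 384, 930]);
  translate([600, 0, 0]) cube([27, 384, 930]);
  translate([27, 0, 0]) cube([573, 384, 23]);
  translate([27, 0, 397]) cube([573, 384, 23]);
  translate([27, 0, 794]) cube([573, 384, 23]);
}
translate([1757, 0, 0]) {
  translate([0, 0, 397]) cube([347, 283, 26]);
  cube([42, 42, 397]);
  translate([305, 0, 0]) cube([42, 42, 397]);
  translate([0, 241, 0]) cube([42, 42, 397]);
  translate([305, 241, 0]) cube([42, 42, 397]);
}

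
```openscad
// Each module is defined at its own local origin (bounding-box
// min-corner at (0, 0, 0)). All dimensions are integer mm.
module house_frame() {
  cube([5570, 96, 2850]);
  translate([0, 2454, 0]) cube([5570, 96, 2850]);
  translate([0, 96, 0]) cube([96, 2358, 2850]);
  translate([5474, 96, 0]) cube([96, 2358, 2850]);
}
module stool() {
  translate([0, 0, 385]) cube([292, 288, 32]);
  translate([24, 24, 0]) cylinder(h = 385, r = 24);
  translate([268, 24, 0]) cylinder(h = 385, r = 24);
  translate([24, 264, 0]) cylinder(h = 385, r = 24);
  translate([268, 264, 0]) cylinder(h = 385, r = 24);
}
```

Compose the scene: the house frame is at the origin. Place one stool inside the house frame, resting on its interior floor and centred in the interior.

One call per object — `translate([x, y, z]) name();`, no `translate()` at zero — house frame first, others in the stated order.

house_frame();
translate([2639, 1131, 0]) stool();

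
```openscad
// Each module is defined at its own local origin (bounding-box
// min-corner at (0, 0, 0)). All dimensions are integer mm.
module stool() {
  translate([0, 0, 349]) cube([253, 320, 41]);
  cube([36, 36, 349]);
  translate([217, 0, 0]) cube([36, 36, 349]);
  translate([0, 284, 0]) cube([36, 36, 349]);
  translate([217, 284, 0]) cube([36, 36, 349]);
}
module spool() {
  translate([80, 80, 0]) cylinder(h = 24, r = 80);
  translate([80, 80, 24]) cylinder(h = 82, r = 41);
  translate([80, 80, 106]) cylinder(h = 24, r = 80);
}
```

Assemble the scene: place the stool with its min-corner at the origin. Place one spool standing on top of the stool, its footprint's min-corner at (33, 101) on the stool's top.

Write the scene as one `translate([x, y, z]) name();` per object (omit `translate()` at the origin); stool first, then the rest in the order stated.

stool();
translate([33, 101, 390]) spool();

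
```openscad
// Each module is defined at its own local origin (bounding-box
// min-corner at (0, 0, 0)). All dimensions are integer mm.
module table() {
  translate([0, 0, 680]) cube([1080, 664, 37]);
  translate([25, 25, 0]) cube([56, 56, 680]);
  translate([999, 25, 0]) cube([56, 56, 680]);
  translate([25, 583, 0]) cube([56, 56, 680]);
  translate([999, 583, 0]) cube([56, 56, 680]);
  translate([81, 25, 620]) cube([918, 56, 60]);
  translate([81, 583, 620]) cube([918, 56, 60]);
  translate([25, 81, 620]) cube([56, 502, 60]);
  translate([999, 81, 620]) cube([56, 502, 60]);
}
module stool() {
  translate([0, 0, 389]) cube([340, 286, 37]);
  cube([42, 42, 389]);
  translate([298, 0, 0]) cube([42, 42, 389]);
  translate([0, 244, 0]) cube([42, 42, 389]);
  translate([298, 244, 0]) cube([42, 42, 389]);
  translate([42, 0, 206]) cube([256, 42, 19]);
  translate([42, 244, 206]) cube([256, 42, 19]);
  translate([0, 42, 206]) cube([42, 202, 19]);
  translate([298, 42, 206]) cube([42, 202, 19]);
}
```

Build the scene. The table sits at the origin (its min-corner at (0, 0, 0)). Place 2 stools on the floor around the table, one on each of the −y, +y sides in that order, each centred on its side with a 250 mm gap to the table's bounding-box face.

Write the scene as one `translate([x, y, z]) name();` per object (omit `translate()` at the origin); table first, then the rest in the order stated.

table();
translate([370, -536, 0]) stool();
translate([370, 914, 0]) stool();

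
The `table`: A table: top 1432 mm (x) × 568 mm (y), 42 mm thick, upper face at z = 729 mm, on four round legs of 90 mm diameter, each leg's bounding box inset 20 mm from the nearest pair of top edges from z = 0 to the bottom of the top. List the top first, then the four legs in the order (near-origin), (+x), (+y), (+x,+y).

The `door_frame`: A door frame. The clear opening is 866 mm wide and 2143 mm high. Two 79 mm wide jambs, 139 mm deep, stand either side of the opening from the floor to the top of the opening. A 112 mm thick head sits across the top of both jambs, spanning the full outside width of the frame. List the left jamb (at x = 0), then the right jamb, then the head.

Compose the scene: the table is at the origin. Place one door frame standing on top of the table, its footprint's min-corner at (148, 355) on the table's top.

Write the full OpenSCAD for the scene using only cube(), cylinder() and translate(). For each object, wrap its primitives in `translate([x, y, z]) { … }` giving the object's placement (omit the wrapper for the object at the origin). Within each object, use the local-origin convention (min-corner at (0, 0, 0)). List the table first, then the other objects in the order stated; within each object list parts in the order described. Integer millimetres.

translate([0, 0, 687]) cube([1432, 568, 42]);
translate([65, 65, 0]) cylinder(h = 687, r = 45);
translate([1367, 65, 0]) cylinder(h = 687, r = 45);
translate([65, 503, 0]) cylinder(h = 687, r = 45);
translate([1367, 503, 0]) cylinder(h = 687, r = 45);
translate([148, 355, 729]) {
  cube([79, 139, 2143]);
  translate([945, 0, 0]) cube([79, 139, 2143]);
  translate([0, 0, 2143]) cube([1024, 139, 112]);
}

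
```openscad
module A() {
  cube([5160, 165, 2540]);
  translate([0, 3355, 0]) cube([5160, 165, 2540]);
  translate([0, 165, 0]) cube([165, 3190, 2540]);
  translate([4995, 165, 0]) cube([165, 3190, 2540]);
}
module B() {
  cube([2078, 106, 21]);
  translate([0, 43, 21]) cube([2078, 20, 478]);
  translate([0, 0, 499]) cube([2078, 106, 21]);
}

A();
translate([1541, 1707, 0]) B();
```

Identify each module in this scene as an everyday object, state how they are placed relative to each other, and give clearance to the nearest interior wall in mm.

Clearances: x = 1376, y = 1542; minimum 1376 mm.

A is a house frame. B is an I-beam. The I-beam sits inside the house frame, centred. The clearance to the nearest interior wall is 1376 mm.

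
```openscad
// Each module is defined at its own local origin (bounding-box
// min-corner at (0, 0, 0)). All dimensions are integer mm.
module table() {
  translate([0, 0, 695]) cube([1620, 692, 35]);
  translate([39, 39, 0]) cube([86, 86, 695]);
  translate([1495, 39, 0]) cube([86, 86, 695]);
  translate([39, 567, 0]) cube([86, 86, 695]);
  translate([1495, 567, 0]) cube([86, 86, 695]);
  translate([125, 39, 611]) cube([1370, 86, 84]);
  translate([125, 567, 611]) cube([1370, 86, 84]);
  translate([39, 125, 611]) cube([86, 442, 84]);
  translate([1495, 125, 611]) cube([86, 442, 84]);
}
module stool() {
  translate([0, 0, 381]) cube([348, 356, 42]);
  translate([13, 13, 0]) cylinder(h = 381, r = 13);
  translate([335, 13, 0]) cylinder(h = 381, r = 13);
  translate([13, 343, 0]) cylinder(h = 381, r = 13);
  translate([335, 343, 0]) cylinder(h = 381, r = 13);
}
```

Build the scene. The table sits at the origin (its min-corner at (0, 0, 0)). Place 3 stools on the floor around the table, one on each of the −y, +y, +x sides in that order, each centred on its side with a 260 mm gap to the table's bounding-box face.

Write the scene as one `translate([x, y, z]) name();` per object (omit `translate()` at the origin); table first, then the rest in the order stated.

table();
translate([636, -616, 0]) stool();
translate([636, 952, 0]) stool();
translate([1880, 168, 0]) stool();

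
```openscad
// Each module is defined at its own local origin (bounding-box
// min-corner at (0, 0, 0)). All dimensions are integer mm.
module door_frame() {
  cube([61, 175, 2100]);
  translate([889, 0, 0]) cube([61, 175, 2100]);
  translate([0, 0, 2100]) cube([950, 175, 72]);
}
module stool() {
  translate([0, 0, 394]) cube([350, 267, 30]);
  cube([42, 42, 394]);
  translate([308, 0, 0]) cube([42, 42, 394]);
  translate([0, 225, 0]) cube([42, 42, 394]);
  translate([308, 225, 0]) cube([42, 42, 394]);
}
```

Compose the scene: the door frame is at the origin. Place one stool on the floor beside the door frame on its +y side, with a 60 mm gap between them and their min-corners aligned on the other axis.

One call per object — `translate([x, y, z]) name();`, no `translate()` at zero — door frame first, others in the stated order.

door_frame();
translate([0, 235, 0]) stool();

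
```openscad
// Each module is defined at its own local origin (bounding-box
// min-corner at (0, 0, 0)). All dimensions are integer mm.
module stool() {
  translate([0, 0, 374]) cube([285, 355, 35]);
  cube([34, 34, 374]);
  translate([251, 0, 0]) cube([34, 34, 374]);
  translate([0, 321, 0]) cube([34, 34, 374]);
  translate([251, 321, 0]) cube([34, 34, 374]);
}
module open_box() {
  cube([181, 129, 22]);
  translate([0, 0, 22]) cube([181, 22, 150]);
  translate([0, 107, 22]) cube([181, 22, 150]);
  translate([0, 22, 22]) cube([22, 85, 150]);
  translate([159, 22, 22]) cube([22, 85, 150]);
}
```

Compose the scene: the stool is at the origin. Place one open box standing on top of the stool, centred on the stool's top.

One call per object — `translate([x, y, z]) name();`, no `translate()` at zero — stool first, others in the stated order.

stool();
translate([52, 113, 409]) open_box();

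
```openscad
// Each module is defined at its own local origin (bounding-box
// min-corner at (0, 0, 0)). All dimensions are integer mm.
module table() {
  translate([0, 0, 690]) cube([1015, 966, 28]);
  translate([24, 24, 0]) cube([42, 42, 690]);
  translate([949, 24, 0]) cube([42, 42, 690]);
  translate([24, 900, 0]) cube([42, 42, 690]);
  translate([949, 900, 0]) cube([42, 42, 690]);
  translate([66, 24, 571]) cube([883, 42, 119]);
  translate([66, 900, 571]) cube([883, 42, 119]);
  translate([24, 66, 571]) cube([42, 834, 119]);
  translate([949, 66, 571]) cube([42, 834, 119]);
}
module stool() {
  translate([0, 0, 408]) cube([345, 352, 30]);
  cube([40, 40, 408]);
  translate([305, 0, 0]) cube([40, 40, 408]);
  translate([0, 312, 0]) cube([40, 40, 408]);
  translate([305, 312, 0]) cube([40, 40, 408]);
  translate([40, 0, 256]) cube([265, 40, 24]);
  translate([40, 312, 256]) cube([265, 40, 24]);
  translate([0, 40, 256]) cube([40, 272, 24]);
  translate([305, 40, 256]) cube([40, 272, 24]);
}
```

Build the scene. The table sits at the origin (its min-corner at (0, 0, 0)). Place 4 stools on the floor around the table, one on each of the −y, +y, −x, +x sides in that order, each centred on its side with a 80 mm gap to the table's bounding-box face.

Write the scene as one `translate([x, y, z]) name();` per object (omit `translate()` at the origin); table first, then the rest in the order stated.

table();
translate([335, -432, 0]) stool();
translate([335, 1046, 0]) stool();
translate([-425, 307, 0]) stool();
translate([1095, 307, 0]) stool();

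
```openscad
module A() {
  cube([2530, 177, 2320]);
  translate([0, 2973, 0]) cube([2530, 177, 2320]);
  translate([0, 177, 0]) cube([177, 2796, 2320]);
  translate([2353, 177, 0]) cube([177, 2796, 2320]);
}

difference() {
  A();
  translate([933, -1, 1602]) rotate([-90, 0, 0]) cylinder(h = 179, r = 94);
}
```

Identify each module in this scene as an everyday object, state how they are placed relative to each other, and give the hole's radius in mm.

The subtracted cylinder has r = 94 mm.

A is a house frame. The house frame has a circular hole through its front wall. The hole's radius is 94 mm.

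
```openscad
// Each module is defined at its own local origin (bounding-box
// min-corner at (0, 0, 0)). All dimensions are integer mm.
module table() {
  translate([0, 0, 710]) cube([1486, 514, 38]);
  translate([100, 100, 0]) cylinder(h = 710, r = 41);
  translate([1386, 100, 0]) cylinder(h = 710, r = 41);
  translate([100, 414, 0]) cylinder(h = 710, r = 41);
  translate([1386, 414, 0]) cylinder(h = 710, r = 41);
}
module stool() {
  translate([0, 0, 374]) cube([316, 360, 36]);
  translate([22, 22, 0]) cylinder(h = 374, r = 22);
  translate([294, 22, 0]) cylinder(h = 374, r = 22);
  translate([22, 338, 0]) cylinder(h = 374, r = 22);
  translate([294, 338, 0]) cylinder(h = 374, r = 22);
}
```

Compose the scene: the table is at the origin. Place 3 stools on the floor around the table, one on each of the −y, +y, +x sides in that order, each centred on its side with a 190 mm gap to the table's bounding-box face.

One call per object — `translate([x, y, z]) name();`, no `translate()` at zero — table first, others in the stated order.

table();
translate([585, -550, 0]) stool();
translate([585, 704, 0]) stool();
translate([1676, 77, 0]) stool();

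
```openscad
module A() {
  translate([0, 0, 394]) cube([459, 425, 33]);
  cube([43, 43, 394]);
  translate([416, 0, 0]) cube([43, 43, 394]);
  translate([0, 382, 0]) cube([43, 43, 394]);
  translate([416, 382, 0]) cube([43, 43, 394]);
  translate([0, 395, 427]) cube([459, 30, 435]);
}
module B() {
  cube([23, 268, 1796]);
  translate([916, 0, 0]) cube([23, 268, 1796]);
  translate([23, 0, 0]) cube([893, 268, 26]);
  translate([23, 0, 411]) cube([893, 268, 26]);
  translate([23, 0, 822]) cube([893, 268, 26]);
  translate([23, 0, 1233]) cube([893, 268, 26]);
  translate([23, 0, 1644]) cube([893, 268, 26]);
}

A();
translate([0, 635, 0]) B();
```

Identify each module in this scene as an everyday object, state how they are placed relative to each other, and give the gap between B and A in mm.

A is a chair. B is a bookshelf. The bookshelf is on the floor beside the chair on its +y side. The gap between the bookshelf and the chair is 210 mm.

The bookshelf's nearest face is 210 mm from the chair's +y face.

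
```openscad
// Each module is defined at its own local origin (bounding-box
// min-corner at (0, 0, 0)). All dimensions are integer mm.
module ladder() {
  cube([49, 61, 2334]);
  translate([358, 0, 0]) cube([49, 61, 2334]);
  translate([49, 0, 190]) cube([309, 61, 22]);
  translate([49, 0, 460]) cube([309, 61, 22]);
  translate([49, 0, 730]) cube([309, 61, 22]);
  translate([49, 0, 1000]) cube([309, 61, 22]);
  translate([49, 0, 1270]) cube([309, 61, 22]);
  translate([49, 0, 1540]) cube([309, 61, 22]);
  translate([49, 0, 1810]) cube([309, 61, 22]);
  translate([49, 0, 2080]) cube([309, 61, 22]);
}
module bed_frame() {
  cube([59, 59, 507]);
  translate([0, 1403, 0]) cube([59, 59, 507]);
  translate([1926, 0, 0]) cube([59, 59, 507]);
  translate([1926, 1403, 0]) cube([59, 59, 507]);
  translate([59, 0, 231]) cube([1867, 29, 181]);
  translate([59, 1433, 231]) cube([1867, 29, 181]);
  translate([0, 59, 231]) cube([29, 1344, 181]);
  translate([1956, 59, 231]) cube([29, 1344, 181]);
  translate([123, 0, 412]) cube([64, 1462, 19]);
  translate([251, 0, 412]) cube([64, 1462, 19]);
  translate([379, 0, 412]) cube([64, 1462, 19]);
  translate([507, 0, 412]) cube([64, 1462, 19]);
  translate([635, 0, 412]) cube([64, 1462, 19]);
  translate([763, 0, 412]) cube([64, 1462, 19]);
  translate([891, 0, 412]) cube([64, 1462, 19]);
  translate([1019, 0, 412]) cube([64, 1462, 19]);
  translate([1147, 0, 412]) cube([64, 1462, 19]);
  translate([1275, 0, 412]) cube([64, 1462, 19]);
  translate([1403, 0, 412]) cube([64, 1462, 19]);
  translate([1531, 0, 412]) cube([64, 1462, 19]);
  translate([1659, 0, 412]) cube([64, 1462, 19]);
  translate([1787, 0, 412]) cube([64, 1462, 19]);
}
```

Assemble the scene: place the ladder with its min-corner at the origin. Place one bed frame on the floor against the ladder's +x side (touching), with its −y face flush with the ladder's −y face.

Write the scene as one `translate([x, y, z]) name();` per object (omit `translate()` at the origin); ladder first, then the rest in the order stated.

ladder();
translate([407, 0, 0]) bed_frame();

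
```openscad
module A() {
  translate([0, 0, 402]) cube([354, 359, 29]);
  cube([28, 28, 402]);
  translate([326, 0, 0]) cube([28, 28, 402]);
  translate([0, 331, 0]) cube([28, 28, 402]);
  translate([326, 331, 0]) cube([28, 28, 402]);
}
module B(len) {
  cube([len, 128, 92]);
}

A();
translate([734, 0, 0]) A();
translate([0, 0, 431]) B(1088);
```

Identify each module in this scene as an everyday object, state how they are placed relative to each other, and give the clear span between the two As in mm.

Second stool starts at x = 734; first ends at x = 354; clear span = 734 − 354 = 380 mm.

A is a stool. B is a beam. A beam spans the tops of two stools. The clear span between the two stools is 380 mm.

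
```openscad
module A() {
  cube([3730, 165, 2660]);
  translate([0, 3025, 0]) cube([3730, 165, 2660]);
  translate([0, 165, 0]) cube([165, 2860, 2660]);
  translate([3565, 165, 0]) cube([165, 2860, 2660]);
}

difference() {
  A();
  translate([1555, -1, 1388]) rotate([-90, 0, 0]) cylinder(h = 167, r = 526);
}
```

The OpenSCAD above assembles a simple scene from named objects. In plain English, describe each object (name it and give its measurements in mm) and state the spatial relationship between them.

A is the wall frame of a small rectangular building: four walls, each 2660 mm tall and 165 mm thick, enclosing a footprint 3730 mm (x) by 3190 mm (y) outside-to-outside, with no floor or roof. The front and back walls (the −y and +y sides) span the full width; the two side walls fit between them.

The house frame has a circular hole of radius 526 mm through its front wall, centred at (x = 1555, z = 1388).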